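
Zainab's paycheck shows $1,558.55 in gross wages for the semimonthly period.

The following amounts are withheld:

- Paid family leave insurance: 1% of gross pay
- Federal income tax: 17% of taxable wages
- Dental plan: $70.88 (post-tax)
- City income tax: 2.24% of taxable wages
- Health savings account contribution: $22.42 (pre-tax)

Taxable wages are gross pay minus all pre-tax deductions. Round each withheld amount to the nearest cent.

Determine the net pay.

$1,154.11

Health savings account contribution: $22.42
Taxable wages = $1,558.55 − $22.42 = $1,536.13
Federal income tax: $1,536.13 × 0.17 = $261.14
City income tax: $1,536.13 × 0.0224 = $34.41
Paid family leave insurance: $1,558.55 × 0.01 = $15.59
Dental plan: $70.88
Total deductions = $22.42 + $261.14 + $34.41 + $15.59 + $70.88 = $404.44
Net pay = $1,558.55 − $404.44 = $1,154.11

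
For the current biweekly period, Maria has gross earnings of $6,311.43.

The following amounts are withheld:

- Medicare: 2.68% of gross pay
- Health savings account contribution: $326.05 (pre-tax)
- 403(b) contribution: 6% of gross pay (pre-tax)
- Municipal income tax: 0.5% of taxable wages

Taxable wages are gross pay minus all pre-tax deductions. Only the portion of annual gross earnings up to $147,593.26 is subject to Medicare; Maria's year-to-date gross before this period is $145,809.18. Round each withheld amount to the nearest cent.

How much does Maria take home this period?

$5,530.85

Health savings account contribution: $326.05
403(b) contribution: $6,311.43 × 0.06 = $378.69
Pre-tax total = $326.05 + $378.69 = $704.74
Taxable wages = $6,311.43 − $704.74 = $5,606.69
Municipal income tax: $5,606.69 × 0.005 = $28.03
Medicare: only $147,593.26 − $145,809.18 = $1,784.08 of this check is subject → $1,784.08 × 0.0268 = $47.81
Total deductions = $326.05 + $378.69 + $28.03 + $47.81 = $780.58
Net pay = $6,311.43 − $780.58 = $5,530.85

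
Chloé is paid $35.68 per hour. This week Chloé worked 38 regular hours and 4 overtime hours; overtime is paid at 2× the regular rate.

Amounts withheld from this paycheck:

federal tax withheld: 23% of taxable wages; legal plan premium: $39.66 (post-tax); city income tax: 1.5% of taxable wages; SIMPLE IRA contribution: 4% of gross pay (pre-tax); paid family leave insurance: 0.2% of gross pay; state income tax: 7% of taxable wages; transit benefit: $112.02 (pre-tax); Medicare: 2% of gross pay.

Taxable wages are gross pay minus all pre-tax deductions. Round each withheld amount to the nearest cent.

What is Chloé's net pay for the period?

$926.81

Regular pay: 38 × $35.68 = $1355.84
Overtime pay: 4 × $35.68 × 2 = $285.44
Gross pay = $1355.84 + $285.44 = $1641.28
SIMPLE IRA contribution: $1641.28 × 0.04 = $65.65
Transit benefit: $112.02
Pre-tax total = $65.65 + $112.02 = $177.67
Taxable wages = $1641.28 − $177.67 = $1463.61
State income tax: $1463.61 × 0.07 = $102.45
Federal tax withheld: $1463.61 × 0.23 = $336.63
City income tax: $1463.61 × 0.015 = $21.95
Paid family leave insurance: $1641.28 × 0.002 = $3.28
Medicare: $1641.28 × 0.02 = $32.83
Legal plan premium: $39.66
Total deductions = $65.65 + $112.02 + $102.45 + $336.63 + $21.95 + $3.28 + $32.83 + $39.66 = $714.47
Net pay = $1641.28 − $714.47 = $926.81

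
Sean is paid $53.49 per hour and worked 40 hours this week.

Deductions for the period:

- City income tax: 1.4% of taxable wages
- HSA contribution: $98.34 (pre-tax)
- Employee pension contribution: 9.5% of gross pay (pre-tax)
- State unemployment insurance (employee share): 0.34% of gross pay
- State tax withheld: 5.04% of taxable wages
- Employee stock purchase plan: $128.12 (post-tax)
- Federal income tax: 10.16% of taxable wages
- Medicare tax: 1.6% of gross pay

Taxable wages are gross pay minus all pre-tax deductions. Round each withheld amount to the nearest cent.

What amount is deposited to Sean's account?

$1,363.27

Gross pay: 40 × $53.49 = $2,139.60
HSA contribution: $98.34
Employee pension contribution: $2,139.60 × 0.095 = $203.26
Pre-tax total = $98.34 + $203.26 = $301.60
Taxable wages = $2,139.60 − $301.60 = $1,838.00
City income tax: $1,838.00 × 0.014 = $25.73
Federal income tax: $1,838.00 × 0.1016 = $186.74
State tax withheld: $1,838.00 × 0.0504 = $92.64
State unemployment insurance (employee share): $2,139.60 × 0.0034 = $7.27
Medicare tax: $2,139.60 × 0.016 = $34.23
Employee stock purchase plan: $128.12
Total deductions = $98.34 + $203.26 + $25.73 + $186.74 + $92.64 + $7.27 + $34.23 + $128.12 = $776.33
Net pay = $2,139.60 − $776.33 = $1,363.27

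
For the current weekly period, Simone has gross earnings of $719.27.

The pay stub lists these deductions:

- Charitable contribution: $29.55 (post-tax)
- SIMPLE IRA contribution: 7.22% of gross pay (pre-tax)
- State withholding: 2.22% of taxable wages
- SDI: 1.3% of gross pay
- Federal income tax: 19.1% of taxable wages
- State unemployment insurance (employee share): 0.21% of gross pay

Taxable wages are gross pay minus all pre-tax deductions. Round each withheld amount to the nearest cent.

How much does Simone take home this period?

SIMPLE IRA contribution: $719.27 × 0.0722 = $51.93
Taxable wages = $719.27 − $51.93 = $667.34
Federal income tax: $667.34 × 0.191 = $127.46
State withholding: $667.34 × 0.0222 = $14.81
State unemployment insurance (employee share): $719.27 × 0.0021 = $1.51
SDI: $719.27 × 0.013 = $9.35
Charitable contribution: $29.55
Total deductions = $51.93 + $127.46 + $14.81 + $1.51 + $9.35 + $29.55 = $234.61
Net pay = $719.27 − $234.61 = $484.66

$484.66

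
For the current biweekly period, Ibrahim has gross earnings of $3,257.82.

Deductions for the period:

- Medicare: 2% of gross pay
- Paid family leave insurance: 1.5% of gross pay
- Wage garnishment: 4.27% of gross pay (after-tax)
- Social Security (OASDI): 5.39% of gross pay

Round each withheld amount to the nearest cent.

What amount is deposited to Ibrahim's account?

$2,829.08

Social Security (OASDI): $3,257.82 × 0.0539 = $175.60
Medicare: $3,257.82 × 0.02 = $65.16
Paid family leave insurance: $3,257.82 × 0.015 = $48.87
Wage garnishment: $3,257.82 × 0.0427 = $139.11
Total deductions = $175.60 + $65.16 + $48.87 + $139.11 = $428.74
Net pay = $3,257.82 − $428.74 = $2,829.08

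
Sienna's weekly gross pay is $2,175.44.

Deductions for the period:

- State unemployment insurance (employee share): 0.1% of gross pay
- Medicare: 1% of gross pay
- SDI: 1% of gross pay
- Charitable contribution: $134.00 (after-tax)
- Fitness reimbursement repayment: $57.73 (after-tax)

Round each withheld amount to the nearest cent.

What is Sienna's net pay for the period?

Medicare: $2,175.44 × 0.01 = $21.75
SDI: $2,175.44 × 0.01 = $21.75
State unemployment insurance (employee share): $2,175.44 × 0.001 = $2.18
Charitable contribution: $134.00
Fitness reimbursement repayment: $57.73
Total deductions = $21.75 + $21.75 + $2.18 + $134.00 + $57.73 = $237.41
Net pay = $2,175.44 − $237.41 = $1,938.03

$1,938.03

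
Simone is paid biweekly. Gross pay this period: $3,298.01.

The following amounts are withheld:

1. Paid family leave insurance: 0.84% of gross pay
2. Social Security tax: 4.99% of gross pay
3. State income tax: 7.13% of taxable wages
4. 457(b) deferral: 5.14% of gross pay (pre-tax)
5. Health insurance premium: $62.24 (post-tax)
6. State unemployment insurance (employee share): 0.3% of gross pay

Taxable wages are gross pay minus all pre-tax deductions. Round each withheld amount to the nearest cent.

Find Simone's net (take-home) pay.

$2,641.03

457(b) deferral: $3,298.01 × 0.0514 = $169.52
Taxable wages = $3,298.01 − $169.52 = $3,128.49
State income tax: $3,128.49 × 0.0713 = $223.06
Social Security tax: $3,298.01 × 0.0499 = $164.57
Paid family leave insurance: $3,298.01 × 0.0084 = $27.70
State unemployment insurance (employee share): $3,298.01 × 0.003 = $9.89
Health insurance premium: $62.24
Total deductions = $169.52 + $223.06 + $164.57 + $27.70 + $9.89 + $62.24 = $656.98
Net pay = $3,298.01 − $656.98 = $2,641.03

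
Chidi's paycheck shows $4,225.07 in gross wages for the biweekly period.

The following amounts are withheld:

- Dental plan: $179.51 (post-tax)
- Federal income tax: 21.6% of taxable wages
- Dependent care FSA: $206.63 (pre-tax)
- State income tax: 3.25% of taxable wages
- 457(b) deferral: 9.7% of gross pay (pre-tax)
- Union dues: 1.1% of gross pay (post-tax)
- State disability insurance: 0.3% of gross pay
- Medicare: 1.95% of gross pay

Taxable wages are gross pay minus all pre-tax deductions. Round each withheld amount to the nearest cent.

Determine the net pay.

$2,390.81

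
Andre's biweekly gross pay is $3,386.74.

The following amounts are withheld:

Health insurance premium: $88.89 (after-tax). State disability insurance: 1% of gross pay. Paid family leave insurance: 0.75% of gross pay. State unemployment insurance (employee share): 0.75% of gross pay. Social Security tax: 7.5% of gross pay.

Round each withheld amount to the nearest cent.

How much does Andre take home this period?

Social Security tax: $3,386.74 × 0.075 = $254.01
Paid family leave insurance: $3,386.74 × 0.0075 = $25.40
State unemployment insurance (employee share): $3,386.74 × 0.0075 = $25.40
State disability insurance: $3,386.74 × 0.01 = $33.87
Health insurance premium: $88.89
Total deductions = $254.01 + $25.40 + $25.40 + $33.87 + $88.89 = $427.57
Net pay = $3,386.74 − $427.57 = $2,959.17

$2,959.17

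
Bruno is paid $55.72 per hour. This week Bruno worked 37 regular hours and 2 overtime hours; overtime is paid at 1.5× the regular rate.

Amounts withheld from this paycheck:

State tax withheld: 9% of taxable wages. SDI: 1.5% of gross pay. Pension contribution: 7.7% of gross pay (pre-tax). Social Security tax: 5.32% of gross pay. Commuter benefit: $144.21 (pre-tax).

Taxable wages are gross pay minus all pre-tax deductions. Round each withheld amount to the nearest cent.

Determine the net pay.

$1,588.80

Regular pay: 37 × $55.72 = $2,061.64
Overtime pay: 2 × $55.72 × 1.5 = $167.16
Gross pay = $2,061.64 + $167.16 = $2,228.80
Pension contribution: $2,228.80 × 0.077 = $171.62
Commuter benefit: $144.21
Pre-tax total = $171.62 + $144.21 = $315.83
Taxable wages = $2,228.80 − $315.83 = $1,912.97
State tax withheld: $1,912.97 × 0.09 = $172.17
Social Security tax: $2,228.80 × 0.0532 = $118.57
SDI: $2,228.80 × 0.015 = $33.43
Total deductions = $171.62 + $144.21 + $172.17 + $118.57 + $33.43 = $640.00
Net pay = $2,228.80 − $640.00 = $1,588.80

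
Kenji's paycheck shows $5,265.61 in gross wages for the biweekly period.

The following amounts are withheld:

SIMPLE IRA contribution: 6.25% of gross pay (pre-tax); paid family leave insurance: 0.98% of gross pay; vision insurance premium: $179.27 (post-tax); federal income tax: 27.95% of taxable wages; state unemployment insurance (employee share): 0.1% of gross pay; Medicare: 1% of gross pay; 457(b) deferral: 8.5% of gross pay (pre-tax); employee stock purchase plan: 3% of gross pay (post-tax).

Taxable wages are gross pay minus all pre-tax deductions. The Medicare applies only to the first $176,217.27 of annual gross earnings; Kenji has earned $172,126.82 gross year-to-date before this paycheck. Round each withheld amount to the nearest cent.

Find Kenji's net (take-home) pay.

$2,799.26

SIMPLE IRA contribution: $5,265.61 × 0.0625 = $329.10
457(b) deferral: $5,265.61 × 0.085 = $447.58
Pre-tax total = $329.10 + $447.58 = $776.68
Taxable wages = $5,265.61 − $776.68 = $4,488.93
Federal income tax: $4,488.93 × 0.2795 = $1,254.66
Medicare: only $176,217.27 − $172,126.82 = $4,090.45 of this check is subject → $4,090.45 × 0.01 = $40.90
Paid family leave insurance: $5,265.61 × 0.0098 = $51.60
State unemployment insurance (employee share): $5,265.61 × 0.001 = $5.27
Vision insurance premium: $179.27
Employee stock purchase plan: $5,265.61 × 0.03 = $157.97
Total deductions = $329.10 + $447.58 + $1,254.66 + $40.90 + $51.60 + $5.27 + $179.27 + $157.97 = $2,466.35
Net pay = $5,265.61 − $2,466.35 = $2,799.26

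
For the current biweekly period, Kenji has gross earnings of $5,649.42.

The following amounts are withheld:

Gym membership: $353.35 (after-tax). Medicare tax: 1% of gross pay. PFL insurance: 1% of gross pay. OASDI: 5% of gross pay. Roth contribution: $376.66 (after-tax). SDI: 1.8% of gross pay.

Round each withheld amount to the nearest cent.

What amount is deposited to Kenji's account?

OASDI: $5,649.42 × 0.05 = $282.47
SDI: $5,649.42 × 0.018 = $101.69
PFL insurance: $5,649.42 × 0.01 = $56.49
Medicare tax: $5,649.42 × 0.01 = $56.49
Gym membership: $353.35
Roth contribution: $376.66
Total deductions = $282.47 + $101.69 + $56.49 + $56.49 + $353.35 + $376.66 = $1,227.15
Net pay = $5,649.42 − $1,227.15 = $4,422.27

$4,422.27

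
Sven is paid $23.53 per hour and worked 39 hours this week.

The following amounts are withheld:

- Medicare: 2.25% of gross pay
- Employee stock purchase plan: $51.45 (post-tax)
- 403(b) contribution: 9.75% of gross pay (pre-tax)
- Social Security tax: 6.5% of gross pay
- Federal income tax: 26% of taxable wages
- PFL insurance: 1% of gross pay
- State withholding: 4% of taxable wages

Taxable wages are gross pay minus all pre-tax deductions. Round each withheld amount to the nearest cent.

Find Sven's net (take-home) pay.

Gross pay: 39 × $23.53 = $917.67
403(b) contribution: $917.67 × 0.0975 = $89.47
Taxable wages = $917.67 − $89.47 = $828.20
State withholding: $828.20 × 0.04 = $33.13
Federal income tax: $828.20 × 0.26 = $215.33
PFL insurance: $917.67 × 0.01 = $9.18
Social Security tax: $917.67 × 0.065 = $59.65
Medicare: $917.67 × 0.0225 = $20.65
Employee stock purchase plan: $51.45
Total deductions = $89.47 + $33.13 + $215.33 + $9.18 + $59.65 + $20.65 + $51.45 = $478.86
Net pay = $917.67 − $478.86 = $438.81

$438.81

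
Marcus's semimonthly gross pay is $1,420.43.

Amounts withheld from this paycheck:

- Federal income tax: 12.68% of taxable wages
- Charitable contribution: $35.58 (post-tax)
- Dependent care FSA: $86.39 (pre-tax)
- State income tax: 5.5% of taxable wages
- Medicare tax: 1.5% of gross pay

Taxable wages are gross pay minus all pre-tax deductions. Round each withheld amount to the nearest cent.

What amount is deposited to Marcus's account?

$1,034.62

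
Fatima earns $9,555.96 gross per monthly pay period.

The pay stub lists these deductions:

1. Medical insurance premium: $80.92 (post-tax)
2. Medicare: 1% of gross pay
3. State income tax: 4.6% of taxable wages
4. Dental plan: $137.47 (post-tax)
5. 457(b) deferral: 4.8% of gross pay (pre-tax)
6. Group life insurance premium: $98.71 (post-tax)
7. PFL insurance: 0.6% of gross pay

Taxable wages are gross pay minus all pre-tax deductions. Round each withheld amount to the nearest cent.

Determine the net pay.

$8,208.80

457(b) deferral: $9,555.96 × 0.048 = $458.69
Taxable wages = $9,555.96 − $458.69 = $9,097.27
State income tax: $9,097.27 × 0.046 = $418.47
PFL insurance: $9,555.96 × 0.006 = $57.34
Medicare: $9,555.96 × 0.01 = $95.56
Group life insurance premium: $98.71
Dental plan: $137.47
Medical insurance premium: $80.92
Total deductions = $458.69 + $418.47 + $57.34 + $95.56 + $98.71 + $137.47 + $80.92 = $1,347.16
Net pay = $9,555.96 − $1,347.16 = $8,208.80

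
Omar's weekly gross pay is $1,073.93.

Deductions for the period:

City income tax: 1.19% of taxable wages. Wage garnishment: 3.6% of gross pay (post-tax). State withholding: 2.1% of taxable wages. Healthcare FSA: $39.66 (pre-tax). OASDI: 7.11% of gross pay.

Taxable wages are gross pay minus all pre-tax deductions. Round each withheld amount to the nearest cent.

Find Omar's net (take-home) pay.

Healthcare FSA: $39.66
Taxable wages = $1,073.93 − $39.66 = $1,034.27
State withholding: $1,034.27 × 0.021 = $21.72
City income tax: $1,034.27 × 0.0119 = $12.31
OASDI: $1,073.93 × 0.0711 = $76.36
Wage garnishment: $1,073.93 × 0.036 = $38.66
Total deductions = $39.66 + $21.72 + $12.31 + $76.36 + $38.66 = $188.71
Net pay = $1,073.93 − $188.71 = $885.22

$885.22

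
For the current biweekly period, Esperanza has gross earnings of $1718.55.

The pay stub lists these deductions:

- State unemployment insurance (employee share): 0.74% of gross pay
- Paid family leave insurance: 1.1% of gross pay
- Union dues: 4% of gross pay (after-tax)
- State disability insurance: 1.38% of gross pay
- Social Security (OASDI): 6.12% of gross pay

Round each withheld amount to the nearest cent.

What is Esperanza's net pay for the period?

Paid family leave insurance: $1718.55 × 0.011 = $18.90
State unemployment insurance (employee share): $1718.55 × 0.0074 = $12.72
State disability insurance: $1718.55 × 0.0138 = $23.72
Social Security (OASDI): $1718.55 × 0.0612 = $105.18
Union dues: $1718.55 × 0.04 = $68.74
Total deductions = $18.90 + $12.72 + $23.72 + $105.18 + $68.74 = $229.26
Net pay = $1718.55 − $229.26 = $1489.29

$1489.29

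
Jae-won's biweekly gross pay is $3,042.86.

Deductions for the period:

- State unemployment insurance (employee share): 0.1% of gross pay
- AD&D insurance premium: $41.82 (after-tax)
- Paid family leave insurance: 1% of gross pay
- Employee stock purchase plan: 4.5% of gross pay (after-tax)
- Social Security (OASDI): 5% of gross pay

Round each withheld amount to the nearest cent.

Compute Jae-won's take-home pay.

$2,678.50

Social Security (OASDI): $3,042.86 × 0.05 = $152.14
State unemployment insurance (employee share): $3,042.86 × 0.001 = $3.04
Paid family leave insurance: $3,042.86 × 0.01 = $30.43
Employee stock purchase plan: $3,042.86 × 0.045 = $136.93
AD&D insurance premium: $41.82
Total deductions = $152.14 + $3.04 + $30.43 + $136.93 + $41.82 = $364.36
Net pay = $3,042.86 − $364.36 = $2,678.50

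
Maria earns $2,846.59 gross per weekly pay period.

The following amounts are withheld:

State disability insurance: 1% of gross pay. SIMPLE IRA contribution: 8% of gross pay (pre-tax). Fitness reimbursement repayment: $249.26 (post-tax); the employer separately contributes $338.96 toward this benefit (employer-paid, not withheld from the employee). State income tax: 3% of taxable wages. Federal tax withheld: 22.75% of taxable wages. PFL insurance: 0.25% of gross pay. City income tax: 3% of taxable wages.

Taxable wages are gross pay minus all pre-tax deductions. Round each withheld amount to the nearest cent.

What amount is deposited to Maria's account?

$1,581.08

SIMPLE IRA contribution: $2,846.59 × 0.08 = $227.73
Taxable wages = $2,846.59 − $227.73 = $2,618.86
Federal tax withheld: $2,618.86 × 0.2275 = $595.79
State income tax: $2,618.86 × 0.03 = $78.57
City income tax: $2,618.86 × 0.03 = $78.57
State disability insurance: $2,846.59 × 0.01 = $28.47
PFL insurance: $2,846.59 × 0.0025 = $7.12
Fitness reimbursement repayment: $249.26
(Employer's $338.96 toward fitness reimbursement repayment is not withheld from the employee.)
Total deductions = $227.73 + $595.79 + $78.57 + $78.57 + $28.47 + $7.12 + $249.26 = $1,265.51
Net pay = $2,846.59 − $1,265.51 = $1,581.08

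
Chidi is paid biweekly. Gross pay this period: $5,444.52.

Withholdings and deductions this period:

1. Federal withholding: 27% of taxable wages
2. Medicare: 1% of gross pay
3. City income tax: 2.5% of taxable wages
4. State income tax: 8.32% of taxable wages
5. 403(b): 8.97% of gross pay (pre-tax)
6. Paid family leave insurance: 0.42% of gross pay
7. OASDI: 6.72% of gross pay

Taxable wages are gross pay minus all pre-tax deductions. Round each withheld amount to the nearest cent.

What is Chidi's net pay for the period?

$2,638.55

403(b): $5,444.52 × 0.0897 = $488.37
Taxable wages = $5,444.52 − $488.37 = $4,956.15
State income tax: $4,956.15 × 0.0832 = $412.35
Federal withholding: $4,956.15 × 0.27 = $1,338.16
City income tax: $4,956.15 × 0.025 = $123.90
Paid family leave insurance: $5,444.52 × 0.0042 = $22.87
OASDI: $5,444.52 × 0.0672 = $365.87
Medicare: $5,444.52 × 0.01 = $54.45
Total deductions = $488.37 + $412.35 + $1,338.16 + $123.90 + $22.87 + $365.87 + $54.45 = $2,805.97
Net pay = $5,444.52 − $2,805.97 = $2,638.55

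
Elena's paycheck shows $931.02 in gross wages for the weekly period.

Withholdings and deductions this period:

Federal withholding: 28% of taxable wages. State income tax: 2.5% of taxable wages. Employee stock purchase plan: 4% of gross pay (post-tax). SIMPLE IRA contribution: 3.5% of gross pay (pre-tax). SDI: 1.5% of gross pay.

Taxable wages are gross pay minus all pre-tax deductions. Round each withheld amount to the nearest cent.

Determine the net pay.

$573.20

SIMPLE IRA contribution: $931.02 × 0.035 = $32.59
Taxable wages = $931.02 − $32.59 = $898.43
Federal withholding: $898.43 × 0.28 = $251.56
State income tax: $898.43 × 0.025 = $22.46
SDI: $931.02 × 0.015 = $13.97
Employee stock purchase plan: $931.02 × 0.04 = $37.24
Total deductions = $32.59 + $251.56 + $22.46 + $13.97 + $37.24 = $357.82
Net pay = $931.02 − $357.82 = $573.20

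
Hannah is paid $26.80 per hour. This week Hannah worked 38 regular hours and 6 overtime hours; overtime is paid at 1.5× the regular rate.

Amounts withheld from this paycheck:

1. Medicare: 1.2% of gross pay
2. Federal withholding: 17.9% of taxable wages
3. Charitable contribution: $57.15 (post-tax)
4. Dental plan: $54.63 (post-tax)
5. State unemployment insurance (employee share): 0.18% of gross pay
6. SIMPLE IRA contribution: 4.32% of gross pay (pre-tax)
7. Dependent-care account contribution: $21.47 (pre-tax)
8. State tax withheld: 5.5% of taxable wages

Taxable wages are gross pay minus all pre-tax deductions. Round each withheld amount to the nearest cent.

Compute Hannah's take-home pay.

Regular pay: 38 × $26.80 = $1,018.40
Overtime pay: 6 × $26.80 × 1.5 = $241.20
Gross pay = $1,018.40 + $241.20 = $1,259.60
SIMPLE IRA contribution: $1,259.60 × 0.0432 = $54.41
Dependent-care account contribution: $21.47
Pre-tax total = $54.41 + $21.47 = $75.88
Taxable wages = $1,259.60 − $75.88 = $1,183.72
Federal withholding: $1,183.72 × 0.179 = $211.89
State tax withheld: $1,183.72 × 0.055 = $65.10
Medicare: $1,259.60 × 0.012 = $15.12
State unemployment insurance (employee share): $1,259.60 × 0.0018 = $2.27
Charitable contribution: $57.15
Dental plan: $54.63
Total deductions = $54.41 + $21.47 + $211.89 + $65.10 + $15.12 + $2.27 + $57.15 + $54.63 = $482.04
Net pay = $1,259.60 − $482.04 = $777.56

$777.56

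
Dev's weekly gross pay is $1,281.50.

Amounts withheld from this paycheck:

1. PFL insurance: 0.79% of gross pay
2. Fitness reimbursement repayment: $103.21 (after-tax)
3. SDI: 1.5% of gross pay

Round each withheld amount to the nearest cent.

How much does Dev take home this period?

PFL insurance: $1,281.50 × 0.0079 = $10.12
SDI: $1,281.50 × 0.015 = $19.22
Fitness reimbursement repayment: $103.21
Total deductions = $10.12 + $19.22 + $103.21 = $132.55
Net pay = $1,281.50 − $132.55 = $1,148.95

$1,148.95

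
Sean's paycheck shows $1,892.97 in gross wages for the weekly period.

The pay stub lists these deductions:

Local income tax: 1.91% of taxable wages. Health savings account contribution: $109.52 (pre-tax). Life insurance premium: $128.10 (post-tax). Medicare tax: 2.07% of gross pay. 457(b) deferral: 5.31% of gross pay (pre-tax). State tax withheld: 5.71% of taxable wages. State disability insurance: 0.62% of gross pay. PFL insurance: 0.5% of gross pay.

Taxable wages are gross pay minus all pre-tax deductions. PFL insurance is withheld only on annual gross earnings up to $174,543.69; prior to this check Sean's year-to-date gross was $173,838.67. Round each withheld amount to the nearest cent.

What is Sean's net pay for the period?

Health savings account contribution: $109.52
457(b) deferral: $1,892.97 × 0.0531 = $100.52
Pre-tax total = $109.52 + $100.52 = $210.04
Taxable wages = $1,892.97 − $210.04 = $1,682.93
State tax withheld: $1,682.93 × 0.0571 = $96.10
Local income tax: $1,682.93 × 0.0191 = $32.14
PFL insurance: only $174,543.69 − $173,838.67 = $705.02 of this check is subject → $705.02 × 0.005 = $3.53
State disability insurance: $1,892.97 × 0.0062 = $11.74
Medicare tax: $1,892.97 × 0.0207 = $39.18
Life insurance premium: $128.10
Total deductions = $109.52 + $100.52 + $96.10 + $32.14 + $3.53 + $11.74 + $39.18 + $128.10 = $520.83
Net pay = $1,892.97 − $520.83 = $1,372.14

$1,372.14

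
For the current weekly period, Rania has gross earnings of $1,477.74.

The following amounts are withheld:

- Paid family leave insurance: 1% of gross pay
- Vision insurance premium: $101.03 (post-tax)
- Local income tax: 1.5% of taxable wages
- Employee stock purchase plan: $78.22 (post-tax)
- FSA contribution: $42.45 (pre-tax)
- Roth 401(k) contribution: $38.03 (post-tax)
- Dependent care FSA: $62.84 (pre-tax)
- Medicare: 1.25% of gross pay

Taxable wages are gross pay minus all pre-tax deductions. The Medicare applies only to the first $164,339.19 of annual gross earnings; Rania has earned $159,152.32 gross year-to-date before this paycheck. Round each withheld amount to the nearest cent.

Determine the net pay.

$1,101.33

Dependent care FSA: $62.84
FSA contribution: $42.45
Pre-tax total = $62.84 + $42.45 = $105.29
Taxable wages = $1,477.74 − $105.29 = $1,372.45
Local income tax: $1,372.45 × 0.015 = $20.59
Paid family leave insurance: $1,477.74 × 0.01 = $14.78
Medicare: cap not yet reached, full $1,477.74 is subject → $1,477.74 × 0.0125 = $18.47
Vision insurance premium: $101.03
Employee stock purchase plan: $78.22
Roth 401(k) contribution: $38.03
Total deductions = $62.84 + $42.45 + $20.59 + $14.78 + $18.47 + $101.03 + $78.22 + $38.03 = $376.41
Net pay = $1,477.74 − $376.41 = $1,101.33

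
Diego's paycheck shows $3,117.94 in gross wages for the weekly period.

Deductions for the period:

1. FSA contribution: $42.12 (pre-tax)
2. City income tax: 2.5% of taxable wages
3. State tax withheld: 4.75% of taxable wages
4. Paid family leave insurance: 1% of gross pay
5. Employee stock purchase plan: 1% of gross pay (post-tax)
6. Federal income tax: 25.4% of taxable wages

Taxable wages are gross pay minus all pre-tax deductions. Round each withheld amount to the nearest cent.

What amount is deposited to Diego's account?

FSA contribution: $42.12
Taxable wages = $3,117.94 − $42.12 = $3,075.82
City income tax: $3,075.82 × 0.025 = $76.90
State tax withheld: $3,075.82 × 0.0475 = $146.10
Federal income tax: $3,075.82 × 0.254 = $781.26
Paid family leave insurance: $3,117.94 × 0.01 = $31.18
Employee stock purchase plan: $3,117.94 × 0.01 = $31.18
Total deductions = $42.12 + $76.90 + $146.10 + $781.26 + $31.18 + $31.18 = $1,108.74
Net pay = $3,117.94 − $1,108.74 = $2,009.20

$2,009.20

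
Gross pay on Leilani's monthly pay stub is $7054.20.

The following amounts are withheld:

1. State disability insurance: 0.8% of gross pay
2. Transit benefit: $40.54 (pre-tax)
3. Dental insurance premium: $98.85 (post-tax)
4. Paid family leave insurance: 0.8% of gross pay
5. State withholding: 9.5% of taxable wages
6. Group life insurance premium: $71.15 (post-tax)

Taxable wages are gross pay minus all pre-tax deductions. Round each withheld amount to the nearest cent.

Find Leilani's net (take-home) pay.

$6064.50

Transit benefit: $40.54
Taxable wages = $7054.20 − $40.54 = $7013.66
State withholding: $7013.66 × 0.095 = $666.30
Paid family leave insurance: $7054.20 × 0.008 = $56.43
State disability insurance: $7054.20 × 0.008 = $56.43
Dental insurance premium: $98.85
Group life insurance premium: $71.15
Total deductions = $40.54 + $666.30 + $56.43 + $56.43 + $98.85 + $71.15 = $989.70
Net pay = $7054.20 − $989.70 = $6064.50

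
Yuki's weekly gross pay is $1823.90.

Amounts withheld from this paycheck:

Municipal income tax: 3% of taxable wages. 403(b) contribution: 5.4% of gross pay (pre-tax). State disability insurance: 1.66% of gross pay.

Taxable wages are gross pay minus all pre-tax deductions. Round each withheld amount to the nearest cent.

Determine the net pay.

$1643.37

403(b) contribution: $1823.90 × 0.054 = $98.49
Taxable wages = $1823.90 − $98.49 = $1725.41
Municipal income tax: $1725.41 × 0.03 = $51.76
State disability insurance: $1823.90 × 0.0166 = $30.28
Total deductions = $98.49 + $51.76 + $30.28 = $180.53
Net pay = $1823.90 − $180.53 = $1643.37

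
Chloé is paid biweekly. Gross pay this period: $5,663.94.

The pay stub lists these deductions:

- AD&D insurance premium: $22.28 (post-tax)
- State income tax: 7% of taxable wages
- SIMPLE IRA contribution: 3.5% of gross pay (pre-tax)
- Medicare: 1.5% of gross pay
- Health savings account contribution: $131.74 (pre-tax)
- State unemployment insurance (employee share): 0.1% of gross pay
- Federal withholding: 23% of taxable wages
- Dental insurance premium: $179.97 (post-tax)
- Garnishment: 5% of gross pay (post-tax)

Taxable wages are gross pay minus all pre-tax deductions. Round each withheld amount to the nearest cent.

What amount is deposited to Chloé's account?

Health savings account contribution: $131.74
SIMPLE IRA contribution: $5,663.94 × 0.035 = $198.24
Pre-tax total = $131.74 + $198.24 = $329.98
Taxable wages = $5,663.94 − $329.98 = $5,333.96
Federal withholding: $5,333.96 × 0.23 = $1,226.81
State income tax: $5,333.96 × 0.07 = $373.38
Medicare: $5,663.94 × 0.015 = $84.96
State unemployment insurance (employee share): $5,663.94 × 0.001 = $5.66
AD&D insurance premium: $22.28
Dental insurance premium: $179.97
Garnishment: $5,663.94 × 0.05 = $283.20
Total deductions = $131.74 + $198.24 + $1,226.81 + $373.38 + $84.96 + $5.66 + $22.28 + $179.97 + $283.20 = $2,506.24
Net pay = $5,663.94 − $2,506.24 = $3,157.70

$3,157.70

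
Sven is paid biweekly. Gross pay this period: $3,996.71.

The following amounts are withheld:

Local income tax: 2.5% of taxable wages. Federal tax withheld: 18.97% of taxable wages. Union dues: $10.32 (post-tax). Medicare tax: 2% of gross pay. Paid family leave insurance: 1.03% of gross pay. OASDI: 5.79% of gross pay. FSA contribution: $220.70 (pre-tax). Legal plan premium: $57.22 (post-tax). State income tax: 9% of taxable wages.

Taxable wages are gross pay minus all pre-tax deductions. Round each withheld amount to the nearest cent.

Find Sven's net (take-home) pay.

$2,205.41

FSA contribution: $220.70
Taxable wages = $3,996.71 − $220.70 = $3,776.01
State income tax: $3,776.01 × 0.09 = $339.84
Federal tax withheld: $3,776.01 × 0.1897 = $716.31
Local income tax: $3,776.01 × 0.025 = $94.40
OASDI: $3,996.71 × 0.0579 = $231.41
Paid family leave insurance: $3,996.71 × 0.0103 = $41.17
Medicare tax: $3,996.71 × 0.02 = $79.93
Union dues: $10.32
Legal plan premium: $57.22
Total deductions = $220.70 + $339.84 + $716.31 + $94.40 + $231.41 + $41.17 + $79.93 + $10.32 + $57.22 = $1,791.30
Net pay = $3,996.71 − $1,791.30 = $2,205.41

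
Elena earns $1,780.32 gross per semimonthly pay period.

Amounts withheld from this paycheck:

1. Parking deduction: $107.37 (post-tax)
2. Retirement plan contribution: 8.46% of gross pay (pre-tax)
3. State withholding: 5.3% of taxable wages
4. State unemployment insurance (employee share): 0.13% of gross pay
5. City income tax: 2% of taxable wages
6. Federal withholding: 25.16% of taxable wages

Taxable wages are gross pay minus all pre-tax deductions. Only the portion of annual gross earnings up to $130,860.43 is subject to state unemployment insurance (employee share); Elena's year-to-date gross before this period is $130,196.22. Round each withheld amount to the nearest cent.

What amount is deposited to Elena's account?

$992.48

Retirement plan contribution: $1,780.32 × 0.0846 = $150.62
Taxable wages = $1,780.32 − $150.62 = $1,629.70
City income tax: $1,629.70 × 0.02 = $32.59
State withholding: $1,629.70 × 0.053 = $86.37
Federal withholding: $1,629.70 × 0.2516 = $410.03
State unemployment insurance (employee share): only $130,860.43 − $130,196.22 = $664.21 of this check is subject → $664.21 × 0.0013 = $0.86
Parking deduction: $107.37
Total deductions = $150.62 + $32.59 + $86.37 + $410.03 + $0.86 + $107.37 = $787.84
Net pay = $1,780.32 − $787.84 = $992.48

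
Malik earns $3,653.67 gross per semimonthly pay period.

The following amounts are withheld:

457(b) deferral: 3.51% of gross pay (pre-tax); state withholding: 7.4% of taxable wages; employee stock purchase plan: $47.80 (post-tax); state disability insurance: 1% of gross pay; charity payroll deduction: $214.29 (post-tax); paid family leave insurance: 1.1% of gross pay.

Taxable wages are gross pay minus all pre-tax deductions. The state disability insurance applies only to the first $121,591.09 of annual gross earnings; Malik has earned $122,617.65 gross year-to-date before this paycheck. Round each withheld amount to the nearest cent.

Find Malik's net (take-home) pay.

$2,962.27

457(b) deferral: $3,653.67 × 0.0351 = $128.24
Taxable wages = $3,653.67 − $128.24 = $3,525.43
State withholding: $3,525.43 × 0.074 = $260.88
Paid family leave insurance: $3,653.67 × 0.011 = $40.19
State disability insurance: annual cap $121,591.09 already reached (YTD $122,617.65), so $0.00
Charity payroll deduction: $214.29
Employee stock purchase plan: $47.80
Total deductions = $128.24 + $260.88 + $40.19 + $0.00 + $214.29 + $47.80 = $691.40
Net pay = $3,653.67 − $691.40 = $2,962.27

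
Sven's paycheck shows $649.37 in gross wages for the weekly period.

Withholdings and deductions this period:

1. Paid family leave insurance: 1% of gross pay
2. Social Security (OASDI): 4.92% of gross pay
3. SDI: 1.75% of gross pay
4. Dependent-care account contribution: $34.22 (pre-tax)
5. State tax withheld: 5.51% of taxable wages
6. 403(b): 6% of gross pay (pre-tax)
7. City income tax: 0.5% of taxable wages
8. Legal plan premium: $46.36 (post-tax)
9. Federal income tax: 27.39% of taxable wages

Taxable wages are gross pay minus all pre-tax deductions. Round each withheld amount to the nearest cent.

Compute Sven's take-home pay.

403(b): $649.37 × 0.06 = $38.96
Dependent-care account contribution: $34.22
Pre-tax total = $38.96 + $34.22 = $73.18
Taxable wages = $649.37 − $73.18 = $576.19
State tax withheld: $576.19 × 0.0551 = $31.75
City income tax: $576.19 × 0.005 = $2.88
Federal income tax: $576.19 × 0.2739 = $157.82
Paid family leave insurance: $649.37 × 0.01 = $6.49
SDI: $649.37 × 0.0175 = $11.36
Social Security (OASDI): $649.37 × 0.0492 = $31.95
Legal plan premium: $46.36
Total deductions = $38.96 + $34.22 + $31.75 + $2.88 + $157.82 + $6.49 + $11.36 + $31.95 + $46.36 = $361.79
Net pay = $649.37 − $361.79 = $287.58

$287.58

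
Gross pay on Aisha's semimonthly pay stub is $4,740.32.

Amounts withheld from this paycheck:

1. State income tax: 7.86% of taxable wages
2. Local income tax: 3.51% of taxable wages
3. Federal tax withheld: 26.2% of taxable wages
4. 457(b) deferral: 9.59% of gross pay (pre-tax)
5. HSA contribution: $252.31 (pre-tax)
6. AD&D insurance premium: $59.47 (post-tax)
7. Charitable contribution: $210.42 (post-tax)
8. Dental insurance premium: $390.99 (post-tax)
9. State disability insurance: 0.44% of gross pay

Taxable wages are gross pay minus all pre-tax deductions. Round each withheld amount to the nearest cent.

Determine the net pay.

HSA contribution: $252.31
457(b) deferral: $4,740.32 × 0.0959 = $454.60
Pre-tax total = $252.31 + $454.60 = $706.91
Taxable wages = $4,740.32 − $706.91 = $4,033.41
State income tax: $4,033.41 × 0.0786 = $317.03
Federal tax withheld: $4,033.41 × 0.262 = $1,056.75
Local income tax: $4,033.41 × 0.0351 = $141.57
State disability insurance: $4,740.32 × 0.0044 = $20.86
Dental insurance premium: $390.99
Charitable contribution: $210.42
AD&D insurance premium: $59.47
Total deductions = $252.31 + $454.60 + $317.03 + $1,056.75 + $141.57 + $20.86 + $390.99 + $210.42 + $59.47 = $2,904.00
Net pay = $4,740.32 − $2,904.00 = $1,836.32

$1,836.32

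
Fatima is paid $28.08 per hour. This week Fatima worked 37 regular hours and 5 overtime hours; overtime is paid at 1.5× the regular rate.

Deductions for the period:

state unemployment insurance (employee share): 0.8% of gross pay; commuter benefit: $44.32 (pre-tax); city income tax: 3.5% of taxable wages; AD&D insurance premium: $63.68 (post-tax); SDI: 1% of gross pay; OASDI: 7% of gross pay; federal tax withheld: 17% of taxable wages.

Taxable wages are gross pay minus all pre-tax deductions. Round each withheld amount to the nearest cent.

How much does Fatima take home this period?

$784.52

Regular pay: 37 × $28.08 = $1,038.96
Overtime pay: 5 × $28.08 × 1.5 = $210.60
Gross pay = $1,038.96 + $210.60 = $1,249.56
Commuter benefit: $44.32
Taxable wages = $1,249.56 − $44.32 = $1,205.24
City income tax: $1,205.24 × 0.035 = $42.18
Federal tax withheld: $1,205.24 × 0.17 = $204.89
OASDI: $1,249.56 × 0.07 = $87.47
State unemployment insurance (employee share): $1,249.56 × 0.008 = $10.00
SDI: $1,249.56 × 0.01 = $12.50
AD&D insurance premium: $63.68
Total deductions = $44.32 + $42.18 + $204.89 + $87.47 + $10.00 + $12.50 + $63.68 = $465.04
Net pay = $1,249.56 − $465.04 = $784.52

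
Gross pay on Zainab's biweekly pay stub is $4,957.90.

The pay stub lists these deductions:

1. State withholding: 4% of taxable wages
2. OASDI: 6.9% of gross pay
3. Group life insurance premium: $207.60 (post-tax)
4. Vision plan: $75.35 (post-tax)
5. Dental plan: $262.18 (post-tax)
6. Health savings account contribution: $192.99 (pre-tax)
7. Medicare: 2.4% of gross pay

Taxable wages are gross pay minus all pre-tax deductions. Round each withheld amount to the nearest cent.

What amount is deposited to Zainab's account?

Health savings account contribution: $192.99
Taxable wages = $4,957.90 − $192.99 = $4,764.91
State withholding: $4,764.91 × 0.04 = $190.60
Medicare: $4,957.90 × 0.024 = $118.99
OASDI: $4,957.90 × 0.069 = $342.10
Group life insurance premium: $207.60
Vision plan: $75.35
Dental plan: $262.18
Total deductions = $192.99 + $190.60 + $118.99 + $342.10 + $207.60 + $75.35 + $262.18 = $1,389.81
Net pay = $4,957.90 − $1,389.81 = $3,568.09

$3,568.09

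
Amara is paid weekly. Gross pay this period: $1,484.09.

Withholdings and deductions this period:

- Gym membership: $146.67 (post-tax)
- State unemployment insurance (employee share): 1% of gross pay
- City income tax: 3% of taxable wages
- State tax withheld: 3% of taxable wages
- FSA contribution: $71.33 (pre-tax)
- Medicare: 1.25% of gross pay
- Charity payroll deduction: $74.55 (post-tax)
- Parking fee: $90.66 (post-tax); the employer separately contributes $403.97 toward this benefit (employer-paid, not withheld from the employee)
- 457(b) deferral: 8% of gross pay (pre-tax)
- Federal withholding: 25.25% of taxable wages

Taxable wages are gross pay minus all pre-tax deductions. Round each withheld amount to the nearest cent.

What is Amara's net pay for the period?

457(b) deferral: $1,484.09 × 0.08 = $118.73
FSA contribution: $71.33
Pre-tax total = $118.73 + $71.33 = $190.06
Taxable wages = $1,484.09 − $190.06 = $1,294.03
City income tax: $1,294.03 × 0.03 = $38.82
State tax withheld: $1,294.03 × 0.03 = $38.82
Federal withholding: $1,294.03 × 0.2525 = $326.74
Medicare: $1,484.09 × 0.0125 = $18.55
State unemployment insurance (employee share): $1,484.09 × 0.01 = $14.84
Parking fee: $90.66
Gym membership: $146.67
Charity payroll deduction: $74.55
(Employer's $403.97 toward parking fee is not withheld from the employee.)
Total deductions = $118.73 + $71.33 + $38.82 + $38.82 + $326.74 + $18.55 + $14.84 + $90.66 + $146.67 + $74.55 = $939.71
Net pay = $1,484.09 − $939.71 = $544.38

$544.38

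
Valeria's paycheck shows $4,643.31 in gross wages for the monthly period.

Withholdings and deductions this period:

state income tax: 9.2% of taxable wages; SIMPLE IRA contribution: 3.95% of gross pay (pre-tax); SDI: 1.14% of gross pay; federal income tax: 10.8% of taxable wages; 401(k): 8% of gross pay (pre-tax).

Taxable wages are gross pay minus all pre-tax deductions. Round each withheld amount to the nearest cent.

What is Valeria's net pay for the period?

$3,217.82

401(k): $4,643.31 × 0.08 = $371.46
SIMPLE IRA contribution: $4,643.31 × 0.0395 = $183.41
Pre-tax total = $371.46 + $183.41 = $554.87
Taxable wages = $4,643.31 − $554.87 = $4,088.44
Federal income tax: $4,088.44 × 0.108 = $441.55
State income tax: $4,088.44 × 0.092 = $376.14
SDI: $4,643.31 × 0.0114 = $52.93
Total deductions = $371.46 + $183.41 + $441.55 + $376.14 + $52.93 = $1,425.49
Net pay = $4,643.31 − $1,425.49 = $3,217.82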